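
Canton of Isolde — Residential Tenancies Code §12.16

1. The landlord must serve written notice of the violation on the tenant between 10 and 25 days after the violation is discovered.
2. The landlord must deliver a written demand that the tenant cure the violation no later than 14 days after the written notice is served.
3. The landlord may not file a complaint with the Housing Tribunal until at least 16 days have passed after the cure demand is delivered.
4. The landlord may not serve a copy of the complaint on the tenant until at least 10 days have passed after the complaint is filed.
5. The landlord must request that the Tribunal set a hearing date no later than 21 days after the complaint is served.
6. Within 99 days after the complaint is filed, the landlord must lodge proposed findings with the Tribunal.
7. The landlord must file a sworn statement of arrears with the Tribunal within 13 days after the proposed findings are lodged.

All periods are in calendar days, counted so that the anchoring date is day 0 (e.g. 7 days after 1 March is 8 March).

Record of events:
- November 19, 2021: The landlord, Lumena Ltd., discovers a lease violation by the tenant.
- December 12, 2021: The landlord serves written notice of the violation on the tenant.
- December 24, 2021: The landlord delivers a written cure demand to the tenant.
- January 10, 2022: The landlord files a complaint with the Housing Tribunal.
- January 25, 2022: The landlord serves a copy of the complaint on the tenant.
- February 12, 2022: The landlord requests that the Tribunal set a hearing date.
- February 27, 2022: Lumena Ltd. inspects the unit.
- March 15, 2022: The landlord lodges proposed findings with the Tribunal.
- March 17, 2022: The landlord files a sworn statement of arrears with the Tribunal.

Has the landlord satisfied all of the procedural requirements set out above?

Step 1: the window is 10–25 days after November 19, 2021 (when the violation is discovered), so November 29, 2021 through December 14, 2021; done December 12, 2021 — within the window.
Step 2: 14 days after December 12, 2021 (when the written notice is served) is December 26, 2021; done December 24, 2021 — timely.
Step 3: the earliest permitted date is 16 days after December 24, 2021 (when the cure demand is delivered), i.e. January 9, 2022; done January 10, 2022 — permitted.
Step 4: the earliest permitted date is 10 days after January 10, 2022 (when the complaint is filed), i.e. January 20, 2022; done January 25, 2022 — permitted.
Step 5: 21 days after January 25, 2022 (when the complaint is served) is February 15, 2022; done February 12, 2022 — timely.
Step 6: 99 days after January 10, 2022 (when the complaint is filed) is April 19, 2022; completed March 15, 2022, before the deadline.
Step 7: 13 days after March 15, 2022 (when the proposed findings are lodged) is March 28, 2022; done March 17, 2022 — timely.

Yes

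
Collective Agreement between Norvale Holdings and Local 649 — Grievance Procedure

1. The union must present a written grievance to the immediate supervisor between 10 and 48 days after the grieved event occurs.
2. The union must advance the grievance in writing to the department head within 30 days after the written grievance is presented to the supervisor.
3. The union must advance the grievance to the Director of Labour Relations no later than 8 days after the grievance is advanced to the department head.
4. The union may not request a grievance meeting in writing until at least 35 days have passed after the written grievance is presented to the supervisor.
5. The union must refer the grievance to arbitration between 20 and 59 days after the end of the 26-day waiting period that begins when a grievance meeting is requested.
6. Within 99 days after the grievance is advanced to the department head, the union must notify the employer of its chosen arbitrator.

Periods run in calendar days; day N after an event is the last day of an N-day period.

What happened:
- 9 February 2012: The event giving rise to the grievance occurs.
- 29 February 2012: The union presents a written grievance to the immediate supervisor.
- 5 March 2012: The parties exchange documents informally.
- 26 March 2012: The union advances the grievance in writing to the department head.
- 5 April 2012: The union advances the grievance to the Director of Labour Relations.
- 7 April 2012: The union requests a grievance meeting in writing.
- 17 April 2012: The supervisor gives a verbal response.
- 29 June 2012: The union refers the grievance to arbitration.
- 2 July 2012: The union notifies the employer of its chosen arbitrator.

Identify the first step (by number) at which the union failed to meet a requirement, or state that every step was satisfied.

Step 1 — 10 and 48 days from 9 February 2012 (when the grieved event occurs) are 19 February 2012 and 28 March 2012 respectively; 29 February 2012 falls inside that range.
Step 2 — counting 30 days from 29 February 2012 (when the written grievance is presented to the supervisor) gives a deadline of 30 March 2012; done 26 March 2012 — timely.
Step 3 — counting 8 days from 26 March 2012 (when the grievance is advanced to the department head) gives a deadline of 3 April 2012; done 5 April 2012 — 2 days late.

Step 3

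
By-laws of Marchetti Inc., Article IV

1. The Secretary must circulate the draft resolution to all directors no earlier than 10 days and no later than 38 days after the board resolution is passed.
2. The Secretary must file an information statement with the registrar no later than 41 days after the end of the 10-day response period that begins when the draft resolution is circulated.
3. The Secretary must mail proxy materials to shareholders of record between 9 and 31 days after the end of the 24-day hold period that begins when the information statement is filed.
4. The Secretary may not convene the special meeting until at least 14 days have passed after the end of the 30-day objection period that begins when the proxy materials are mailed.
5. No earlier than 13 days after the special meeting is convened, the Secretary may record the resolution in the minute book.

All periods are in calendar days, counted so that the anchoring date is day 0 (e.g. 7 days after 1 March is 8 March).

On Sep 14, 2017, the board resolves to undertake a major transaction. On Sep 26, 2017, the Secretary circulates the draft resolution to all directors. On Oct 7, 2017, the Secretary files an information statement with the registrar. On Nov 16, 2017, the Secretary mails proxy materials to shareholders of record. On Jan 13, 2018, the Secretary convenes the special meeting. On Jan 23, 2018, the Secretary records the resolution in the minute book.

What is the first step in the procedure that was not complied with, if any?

Step 1 — 10 and 38 days from Sep 14, 2017 (when the board resolution is passed) are Sep 24, 2017 and Oct 22, 2017 respectively; done Sep 26, 2017 — within the window.
Step 2 — counting 41 days from Oct 6, 2017 (end of the 10-day response period, which began when the draft resolution is circulated on Sep 26, 2017) gives a deadline of Nov 16, 2017; done Oct 7, 2017 — timely.
Step 3 — 9 and 31 days from Oct 31, 2017 (end of the 24-day hold period, which began when the information statement is filed on Oct 7, 2017) are Nov 9, 2017 and Dec 1, 2017 respectively; done Nov 16, 2017, which is between those dates.
Step 4 — must wait 14 days from Dec 16, 2017 (end of the 30-day objection period, which began when the proxy materials are mailed on Nov 16, 2017), so not before Dec 30, 2017; done Jan 13, 2018 — permitted.
Step 5 — must wait 13 days from Jan 13, 2018 (when the special meeting is convened), so not before Jan 26, 2018; done Jan 23, 2018 — 3 days too early.
The procedure was therefore not followed at step 5.

Step 5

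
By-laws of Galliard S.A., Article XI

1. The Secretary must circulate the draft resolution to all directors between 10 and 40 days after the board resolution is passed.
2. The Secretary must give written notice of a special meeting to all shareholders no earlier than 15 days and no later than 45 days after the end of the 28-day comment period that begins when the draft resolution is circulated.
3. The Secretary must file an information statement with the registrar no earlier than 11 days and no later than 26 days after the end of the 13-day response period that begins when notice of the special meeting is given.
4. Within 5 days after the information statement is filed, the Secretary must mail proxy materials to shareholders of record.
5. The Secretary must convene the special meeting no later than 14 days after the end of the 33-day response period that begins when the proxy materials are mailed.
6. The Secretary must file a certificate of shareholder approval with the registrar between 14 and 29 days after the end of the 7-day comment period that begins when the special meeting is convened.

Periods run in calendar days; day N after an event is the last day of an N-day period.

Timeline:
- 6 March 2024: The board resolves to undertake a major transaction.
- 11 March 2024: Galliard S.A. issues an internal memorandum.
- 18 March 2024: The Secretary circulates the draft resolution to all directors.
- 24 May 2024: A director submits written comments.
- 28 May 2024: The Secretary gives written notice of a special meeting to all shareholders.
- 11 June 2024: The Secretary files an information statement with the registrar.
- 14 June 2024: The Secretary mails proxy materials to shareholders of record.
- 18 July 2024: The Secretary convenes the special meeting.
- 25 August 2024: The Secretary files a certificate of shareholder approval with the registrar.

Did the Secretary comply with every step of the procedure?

(1) the permitted window runs from 6 March 2024 + 10 = 16 March 2024 to 6 March 2024 + 40 = 15 April 2024; 18 March 2024 falls inside that range.
(2) the permitted window runs from 15 April 2024 + 15 = 30 April 2024 to 15 April 2024 + 45 = 30 May 2024; done 28 May 2024 — within the window.
(3) the permitted window runs from 10 June 2024 + 11 = 21 June 2024 to 10 June 2024 + 26 = 6 July 2024; done 11 June 2024 — 10 days before the window opened.
The analysis stops there.

No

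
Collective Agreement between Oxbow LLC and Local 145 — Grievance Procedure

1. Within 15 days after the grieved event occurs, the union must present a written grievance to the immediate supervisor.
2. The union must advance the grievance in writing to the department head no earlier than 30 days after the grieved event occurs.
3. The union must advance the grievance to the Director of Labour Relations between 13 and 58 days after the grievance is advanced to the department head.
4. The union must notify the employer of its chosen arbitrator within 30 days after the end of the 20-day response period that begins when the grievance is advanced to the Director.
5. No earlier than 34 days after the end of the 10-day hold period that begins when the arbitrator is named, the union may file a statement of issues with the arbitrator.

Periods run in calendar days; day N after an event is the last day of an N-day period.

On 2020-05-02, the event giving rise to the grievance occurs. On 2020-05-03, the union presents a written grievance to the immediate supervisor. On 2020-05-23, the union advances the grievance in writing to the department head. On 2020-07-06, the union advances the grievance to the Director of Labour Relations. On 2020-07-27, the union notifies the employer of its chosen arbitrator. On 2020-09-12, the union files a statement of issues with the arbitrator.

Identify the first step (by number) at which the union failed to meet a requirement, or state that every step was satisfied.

Step 2

Step 1 — counting 15 days from 2020-05-02 (when the grieved event occurs) gives a deadline of 2020-05-17; done 2020-05-03 — timely.
Step 2 — must wait 30 days from 2020-05-02 (when the grieved event occurs), so not before 2020-06-01; done 2020-05-23 — 9 days too early.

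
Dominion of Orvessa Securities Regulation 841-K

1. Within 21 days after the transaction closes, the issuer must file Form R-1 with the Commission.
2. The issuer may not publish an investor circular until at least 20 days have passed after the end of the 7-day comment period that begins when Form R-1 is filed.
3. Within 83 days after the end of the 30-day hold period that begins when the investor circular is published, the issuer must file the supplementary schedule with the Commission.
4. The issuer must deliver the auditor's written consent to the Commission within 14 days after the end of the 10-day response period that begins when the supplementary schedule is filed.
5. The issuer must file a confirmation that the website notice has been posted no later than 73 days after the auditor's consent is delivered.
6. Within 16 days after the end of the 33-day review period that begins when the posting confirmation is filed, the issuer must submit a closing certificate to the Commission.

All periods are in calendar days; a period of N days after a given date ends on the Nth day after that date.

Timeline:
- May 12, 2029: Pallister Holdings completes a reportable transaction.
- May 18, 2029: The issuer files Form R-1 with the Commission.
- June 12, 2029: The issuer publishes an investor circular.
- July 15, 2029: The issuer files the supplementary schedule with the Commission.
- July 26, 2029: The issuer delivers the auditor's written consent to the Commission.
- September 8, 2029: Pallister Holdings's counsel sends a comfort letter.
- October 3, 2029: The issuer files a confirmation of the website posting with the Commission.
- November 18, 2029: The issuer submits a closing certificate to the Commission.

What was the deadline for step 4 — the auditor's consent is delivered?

August 8, 2029

The supplementary schedule is filed on July 15, 2029; the 10-day response period therefore ends July 25, 2029, and step 4 runs from that date. 14 days after July 25, 2029 is August 8, 2029.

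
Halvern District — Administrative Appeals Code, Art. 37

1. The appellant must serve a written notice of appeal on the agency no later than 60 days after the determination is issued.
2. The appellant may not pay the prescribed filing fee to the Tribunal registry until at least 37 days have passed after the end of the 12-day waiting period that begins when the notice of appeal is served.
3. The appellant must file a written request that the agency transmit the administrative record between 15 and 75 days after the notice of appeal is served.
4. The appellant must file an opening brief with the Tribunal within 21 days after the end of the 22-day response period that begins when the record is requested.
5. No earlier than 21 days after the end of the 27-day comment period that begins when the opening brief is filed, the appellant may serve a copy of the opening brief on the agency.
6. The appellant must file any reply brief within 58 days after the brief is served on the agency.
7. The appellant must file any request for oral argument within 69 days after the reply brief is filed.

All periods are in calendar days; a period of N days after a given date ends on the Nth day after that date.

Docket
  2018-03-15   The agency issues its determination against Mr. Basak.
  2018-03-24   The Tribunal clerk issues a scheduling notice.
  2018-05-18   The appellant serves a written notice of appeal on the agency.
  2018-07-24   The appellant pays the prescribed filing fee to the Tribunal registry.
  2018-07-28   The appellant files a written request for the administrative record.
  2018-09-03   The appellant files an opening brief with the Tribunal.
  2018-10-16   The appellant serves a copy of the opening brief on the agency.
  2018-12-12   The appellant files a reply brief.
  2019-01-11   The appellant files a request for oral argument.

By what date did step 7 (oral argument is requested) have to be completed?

Step 7 runs from 2018-12-12, when the reply brief is filed. 69 days after 2018-12-12 is 2019-02-19.

2019-02-19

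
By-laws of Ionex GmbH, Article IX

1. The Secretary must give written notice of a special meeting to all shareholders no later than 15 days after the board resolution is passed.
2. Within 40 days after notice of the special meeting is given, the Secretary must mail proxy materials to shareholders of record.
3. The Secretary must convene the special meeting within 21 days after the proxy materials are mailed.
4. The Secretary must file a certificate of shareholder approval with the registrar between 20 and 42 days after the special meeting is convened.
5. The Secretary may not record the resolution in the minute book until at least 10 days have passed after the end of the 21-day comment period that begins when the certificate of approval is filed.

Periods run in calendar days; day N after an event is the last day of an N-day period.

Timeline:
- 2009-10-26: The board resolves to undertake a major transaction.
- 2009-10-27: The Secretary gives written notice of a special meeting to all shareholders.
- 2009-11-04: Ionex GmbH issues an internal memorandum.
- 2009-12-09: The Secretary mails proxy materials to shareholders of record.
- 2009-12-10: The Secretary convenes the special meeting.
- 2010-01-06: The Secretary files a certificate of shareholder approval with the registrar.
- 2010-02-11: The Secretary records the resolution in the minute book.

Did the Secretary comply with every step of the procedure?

Step 1: 15 days after 2009-10-26 (when the board resolution is passed) is 2009-11-10; 2009-10-27 is within that limit.
Step 2: 40 days after 2009-10-27 (when notice of the special meeting is given) is 2009-12-06; 2009-12-09 misses that deadline by 3 days.
That is the first point of non-compliance.

No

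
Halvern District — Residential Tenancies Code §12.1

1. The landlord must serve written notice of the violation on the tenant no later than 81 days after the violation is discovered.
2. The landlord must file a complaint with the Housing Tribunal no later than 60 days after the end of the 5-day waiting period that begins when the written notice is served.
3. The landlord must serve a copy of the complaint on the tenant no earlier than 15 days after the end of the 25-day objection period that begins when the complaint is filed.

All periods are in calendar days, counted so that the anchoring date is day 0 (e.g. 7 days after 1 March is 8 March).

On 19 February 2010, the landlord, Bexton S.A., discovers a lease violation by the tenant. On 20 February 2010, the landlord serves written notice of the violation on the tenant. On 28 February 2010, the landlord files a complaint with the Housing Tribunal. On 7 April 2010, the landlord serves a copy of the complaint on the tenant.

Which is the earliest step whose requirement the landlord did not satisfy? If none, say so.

Step 3

(1) due by 19 February 2010 + 81 days = 11 May 2010; done 20 February 2010 — timely.
(2) due by 25 February 2010 + 60 days = 26 April 2010; completed 28 February 2010, before the deadline.
(3) permitted from 25 March 2010 + 15 days = 9 April 2010 onward; done 7 April 2010 — 2 days too early.
Later steps need not be reached.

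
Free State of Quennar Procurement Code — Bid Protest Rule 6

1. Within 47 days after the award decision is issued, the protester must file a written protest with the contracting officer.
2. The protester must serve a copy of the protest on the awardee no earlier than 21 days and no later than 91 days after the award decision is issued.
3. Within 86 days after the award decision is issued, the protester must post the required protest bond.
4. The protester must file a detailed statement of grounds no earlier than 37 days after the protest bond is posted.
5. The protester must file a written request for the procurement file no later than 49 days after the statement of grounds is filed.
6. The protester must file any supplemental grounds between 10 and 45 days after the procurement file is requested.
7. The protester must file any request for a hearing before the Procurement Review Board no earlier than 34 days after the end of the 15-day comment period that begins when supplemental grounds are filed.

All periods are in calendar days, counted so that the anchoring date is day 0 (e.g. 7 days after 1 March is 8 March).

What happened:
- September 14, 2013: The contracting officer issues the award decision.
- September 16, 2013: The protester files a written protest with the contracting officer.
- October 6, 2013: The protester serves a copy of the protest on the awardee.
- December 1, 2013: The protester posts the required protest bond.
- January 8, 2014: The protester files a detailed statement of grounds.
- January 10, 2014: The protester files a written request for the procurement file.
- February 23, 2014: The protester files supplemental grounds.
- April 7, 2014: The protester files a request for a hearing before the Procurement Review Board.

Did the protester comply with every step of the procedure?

No

Step 1: 47 days after September 14, 2013 (when the award decision is issued) is October 31, 2013; completed September 16, 2013, before the deadline.
Step 2: the window is 21–91 days after September 14, 2013 (when the award decision is issued), so October 5, 2013 through December 14, 2013; done October 6, 2013, which is between those dates.
Step 3: 86 days after September 14, 2013 (when the award decision is issued) is December 9, 2013; done December 1, 2013 — timely.
Step 4: the earliest permitted date is 37 days after December 1, 2013 (when the protest bond is posted), i.e. January 7, 2014; done January 8, 2014, after the minimum wait.
Step 5: 49 days after January 8, 2014 (when the statement of grounds is filed) is February 26, 2014; January 10, 2014 is within that limit.
Step 6: the window is 10–45 days after January 10, 2014 (when the procurement file is requested), so January 20, 2014 through February 24, 2014; done February 23, 2014, which is between those dates.
Step 7: the earliest permitted date is 34 days after March 10, 2014 (end of the 15-day comment period, which began when supplemental grounds are filed on February 23, 2014), i.e. April 13, 2014; done April 7, 2014 — 6 days too early.
No need to go further; step 7 was not satisfied.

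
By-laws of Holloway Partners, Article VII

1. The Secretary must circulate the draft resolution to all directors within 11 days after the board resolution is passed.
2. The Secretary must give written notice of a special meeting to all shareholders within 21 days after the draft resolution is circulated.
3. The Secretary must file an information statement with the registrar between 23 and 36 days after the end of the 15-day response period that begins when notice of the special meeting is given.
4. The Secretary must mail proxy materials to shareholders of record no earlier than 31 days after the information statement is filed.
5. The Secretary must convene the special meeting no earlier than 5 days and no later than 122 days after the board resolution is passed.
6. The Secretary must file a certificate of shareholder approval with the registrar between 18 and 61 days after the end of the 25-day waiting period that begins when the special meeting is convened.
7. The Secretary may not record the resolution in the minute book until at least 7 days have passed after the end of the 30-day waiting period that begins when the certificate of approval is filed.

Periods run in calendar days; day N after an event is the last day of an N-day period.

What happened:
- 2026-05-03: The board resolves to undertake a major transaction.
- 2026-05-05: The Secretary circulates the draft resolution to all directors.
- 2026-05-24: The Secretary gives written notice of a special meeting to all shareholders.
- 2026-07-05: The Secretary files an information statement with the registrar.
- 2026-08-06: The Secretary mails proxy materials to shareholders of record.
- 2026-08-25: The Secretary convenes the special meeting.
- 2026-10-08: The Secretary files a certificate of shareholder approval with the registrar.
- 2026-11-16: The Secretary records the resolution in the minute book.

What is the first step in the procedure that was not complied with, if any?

Step 1: 11 days after 2026-05-03 (when the board resolution is passed) is 2026-05-14; done 2026-05-05 — timely.
Step 2: 21 days after 2026-05-05 (when the draft resolution is circulated) is 2026-05-26; completed 2026-05-24, before the deadline.
Step 3: the window is 23–36 days after 2026-06-08 (end of the 15-day response period, which began when notice of the special meeting is given on 2026-05-24), so 2026-07-01 through 2026-07-14; 2026-07-05 falls inside that range.
Step 4: the earliest permitted date is 31 days after 2026-07-05 (when the information statement is filed), i.e. 2026-08-05; done 2026-08-06 — permitted.
Step 5: the window is 5–122 days after 2026-05-03 (when the board resolution is passed), so 2026-05-08 through 2026-09-02; done 2026-08-25, which is between those dates.
Step 6: the window is 18–61 days after 2026-09-19 (end of the 25-day waiting period, which began when the special meeting is convened on 2026-08-25), so 2026-10-07 through 2026-11-19; done 2026-10-08, which is between those dates.
Step 7: the earliest permitted date is 7 days after 2026-11-07 (end of the 30-day waiting period, which began when the certificate of approval is filed on 2026-10-08), i.e. 2026-11-14; 2026-11-16 is on or after that date.

None — every step was satisfied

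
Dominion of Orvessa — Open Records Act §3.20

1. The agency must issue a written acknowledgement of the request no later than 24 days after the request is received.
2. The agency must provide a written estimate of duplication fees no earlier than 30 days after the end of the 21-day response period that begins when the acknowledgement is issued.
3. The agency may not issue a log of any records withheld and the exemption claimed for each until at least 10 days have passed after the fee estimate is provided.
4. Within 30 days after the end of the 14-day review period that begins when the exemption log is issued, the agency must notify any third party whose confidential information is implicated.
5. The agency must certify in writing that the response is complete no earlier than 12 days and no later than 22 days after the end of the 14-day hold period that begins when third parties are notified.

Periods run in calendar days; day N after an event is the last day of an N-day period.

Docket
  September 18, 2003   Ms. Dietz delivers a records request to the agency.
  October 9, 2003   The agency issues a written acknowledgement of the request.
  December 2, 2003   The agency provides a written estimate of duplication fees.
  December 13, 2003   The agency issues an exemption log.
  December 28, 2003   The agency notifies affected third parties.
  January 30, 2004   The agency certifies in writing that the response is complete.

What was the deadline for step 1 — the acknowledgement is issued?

October 12, 2003

Step 1 runs from September 18, 2003, when the request is received. 24 days after September 18, 2003 is October 12, 2003.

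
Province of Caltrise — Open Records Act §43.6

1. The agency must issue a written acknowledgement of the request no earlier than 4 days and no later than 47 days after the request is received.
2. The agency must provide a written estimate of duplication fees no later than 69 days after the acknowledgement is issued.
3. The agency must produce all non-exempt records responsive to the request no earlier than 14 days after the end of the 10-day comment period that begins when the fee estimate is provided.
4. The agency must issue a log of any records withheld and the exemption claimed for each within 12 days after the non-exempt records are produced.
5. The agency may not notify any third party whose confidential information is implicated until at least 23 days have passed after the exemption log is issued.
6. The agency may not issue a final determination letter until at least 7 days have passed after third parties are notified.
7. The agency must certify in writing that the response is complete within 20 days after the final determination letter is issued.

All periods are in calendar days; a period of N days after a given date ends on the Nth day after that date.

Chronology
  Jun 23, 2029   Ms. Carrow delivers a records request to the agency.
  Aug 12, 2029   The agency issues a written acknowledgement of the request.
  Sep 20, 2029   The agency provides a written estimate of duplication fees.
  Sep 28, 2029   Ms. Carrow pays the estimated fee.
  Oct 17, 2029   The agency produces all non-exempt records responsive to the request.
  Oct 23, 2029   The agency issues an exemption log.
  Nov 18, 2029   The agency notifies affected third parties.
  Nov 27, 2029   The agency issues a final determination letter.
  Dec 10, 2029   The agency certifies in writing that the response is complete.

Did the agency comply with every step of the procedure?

Step 1: the window is 4–47 days after Jun 23, 2029 (when the request is received), so Jun 27, 2029 through Aug 9, 2029; done Aug 12, 2029 — 3 days after the window closed.
Later steps need not be reached.

No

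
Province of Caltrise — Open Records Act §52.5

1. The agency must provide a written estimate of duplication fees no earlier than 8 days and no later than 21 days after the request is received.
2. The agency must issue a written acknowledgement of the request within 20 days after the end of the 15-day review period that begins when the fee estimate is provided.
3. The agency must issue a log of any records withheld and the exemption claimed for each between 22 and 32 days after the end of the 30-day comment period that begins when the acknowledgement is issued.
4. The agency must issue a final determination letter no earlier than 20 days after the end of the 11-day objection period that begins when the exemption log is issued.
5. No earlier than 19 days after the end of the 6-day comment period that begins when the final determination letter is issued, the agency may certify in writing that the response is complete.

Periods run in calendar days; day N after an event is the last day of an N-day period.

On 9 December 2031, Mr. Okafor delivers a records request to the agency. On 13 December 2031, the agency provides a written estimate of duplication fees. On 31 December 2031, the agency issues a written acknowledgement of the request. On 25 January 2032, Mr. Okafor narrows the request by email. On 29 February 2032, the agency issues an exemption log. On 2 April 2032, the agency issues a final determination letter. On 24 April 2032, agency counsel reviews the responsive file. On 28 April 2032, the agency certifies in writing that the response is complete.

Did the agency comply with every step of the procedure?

(1) the permitted window runs from 9 December 2031 + 8 = 17 December 2031 to 9 December 2031 + 21 = 30 December 2031; done 13 December 2031 — 4 days before the window opened.

No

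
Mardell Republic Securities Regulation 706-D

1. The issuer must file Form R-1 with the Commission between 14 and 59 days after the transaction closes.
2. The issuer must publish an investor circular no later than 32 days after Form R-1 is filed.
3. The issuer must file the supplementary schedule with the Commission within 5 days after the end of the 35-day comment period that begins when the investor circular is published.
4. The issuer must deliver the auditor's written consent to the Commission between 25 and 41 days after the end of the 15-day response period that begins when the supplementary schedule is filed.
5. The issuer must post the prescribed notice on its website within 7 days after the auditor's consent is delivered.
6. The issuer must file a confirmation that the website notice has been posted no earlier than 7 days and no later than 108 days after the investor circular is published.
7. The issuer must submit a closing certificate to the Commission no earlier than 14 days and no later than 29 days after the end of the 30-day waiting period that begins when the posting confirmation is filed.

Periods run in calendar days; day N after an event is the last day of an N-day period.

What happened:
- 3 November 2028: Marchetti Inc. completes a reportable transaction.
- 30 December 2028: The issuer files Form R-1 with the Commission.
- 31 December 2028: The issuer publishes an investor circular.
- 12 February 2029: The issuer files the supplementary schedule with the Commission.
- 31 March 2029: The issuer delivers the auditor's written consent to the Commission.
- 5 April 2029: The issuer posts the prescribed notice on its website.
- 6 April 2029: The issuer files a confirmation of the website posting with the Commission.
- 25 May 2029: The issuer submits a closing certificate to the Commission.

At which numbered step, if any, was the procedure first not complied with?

Step 3

Step 1: the window is 14–59 days after 3 November 2028 (when the transaction closes), so 17 November 2028 through 1 January 2029; 30 December 2028 falls inside that range.
Step 2: 32 days after 30 December 2028 (when Form R-1 is filed) is 31 January 2029; done 31 December 2028 — timely.
Step 3: 5 days after 4 February 2029 (end of the 35-day comment period, which began when the investor circular is published on 31 December 2028) is 9 February 2029; not done until 12 February 2029, 3 days after the deadline.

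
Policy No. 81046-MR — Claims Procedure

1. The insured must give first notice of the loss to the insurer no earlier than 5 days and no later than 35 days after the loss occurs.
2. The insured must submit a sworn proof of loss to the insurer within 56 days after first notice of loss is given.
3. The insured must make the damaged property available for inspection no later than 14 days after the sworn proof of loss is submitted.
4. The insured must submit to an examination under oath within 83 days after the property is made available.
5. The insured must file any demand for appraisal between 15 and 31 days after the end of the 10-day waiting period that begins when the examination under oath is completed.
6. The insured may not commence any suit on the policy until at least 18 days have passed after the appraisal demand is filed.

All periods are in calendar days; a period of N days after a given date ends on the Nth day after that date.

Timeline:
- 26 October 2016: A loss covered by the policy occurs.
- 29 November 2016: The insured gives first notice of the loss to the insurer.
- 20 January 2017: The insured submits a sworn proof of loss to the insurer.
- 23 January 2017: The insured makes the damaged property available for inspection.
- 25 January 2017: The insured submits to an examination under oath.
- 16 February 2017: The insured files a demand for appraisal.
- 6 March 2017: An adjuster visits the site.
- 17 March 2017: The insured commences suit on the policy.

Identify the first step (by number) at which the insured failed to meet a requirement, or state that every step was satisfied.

Step 5

Step 1: the window is 5–35 days after 26 October 2016 (when the loss occurs), so 31 October 2016 through 30 November 2016; done 29 November 2016, which is between those dates.
Step 2: 56 days after 29 November 2016 (when first notice of loss is given) is 24 January 2017; done 20 January 2017 — timely.
Step 3: 14 days after 20 January 2017 (when the sworn proof of loss is submitted) is 3 February 2017; 23 January 2017 is within that limit.
Step 4: 83 days after 23 January 2017 (when the property is made available) is 16 April 2017; completed 25 January 2017, before the deadline.
Step 5: the window is 15–31 days after 4 February 2017 (end of the 10-day waiting period, which began when the examination under oath is completed on 25 January 2017), so 19 February 2017 through 7 March 2017; done 16 February 2017 — 3 days before the window opened.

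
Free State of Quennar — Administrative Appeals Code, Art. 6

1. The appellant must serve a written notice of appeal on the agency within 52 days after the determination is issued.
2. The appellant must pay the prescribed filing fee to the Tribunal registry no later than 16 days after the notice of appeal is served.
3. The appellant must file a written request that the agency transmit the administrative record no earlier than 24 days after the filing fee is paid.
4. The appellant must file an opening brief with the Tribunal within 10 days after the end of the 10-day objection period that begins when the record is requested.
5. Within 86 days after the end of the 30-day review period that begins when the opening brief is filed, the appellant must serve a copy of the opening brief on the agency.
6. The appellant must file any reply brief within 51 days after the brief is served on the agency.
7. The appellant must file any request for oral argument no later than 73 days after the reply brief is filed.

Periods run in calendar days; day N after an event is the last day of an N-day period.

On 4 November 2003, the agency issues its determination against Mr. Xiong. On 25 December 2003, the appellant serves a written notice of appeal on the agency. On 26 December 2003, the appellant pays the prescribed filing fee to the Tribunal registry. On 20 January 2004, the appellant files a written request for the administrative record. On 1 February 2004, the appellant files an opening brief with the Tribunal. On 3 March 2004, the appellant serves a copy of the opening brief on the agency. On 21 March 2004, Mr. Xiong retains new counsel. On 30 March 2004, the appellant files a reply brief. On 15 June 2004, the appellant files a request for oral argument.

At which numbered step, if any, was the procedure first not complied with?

Step 7

Step 1: 52 days after 4 November 2003 (when the determination is issued) is 26 December 2003; completed 25 December 2003, before the deadline.
Step 2: 16 days after 25 December 2003 (when the notice of appeal is served) is 10 January 2004; done 26 December 2003 — timely.
Step 3: the earliest permitted date is 24 days after 26 December 2003 (when the filing fee is paid), i.e. 19 January 2004; done 20 January 2004 — permitted.
Step 4: 10 days after 30 January 2004 (end of the 10-day objection period, which began when the record is requested on 20 January 2004) is 9 February 2004; 1 February 2004 is within that limit.
Step 5: 86 days after 2 March 2004 (end of the 30-day review period, which began when the opening brief is filed on 1 February 2004) is 27 May 2004; 3 March 2004 is within that limit.
Step 6: 51 days after 3 March 2004 (when the brief is served on the agency) is 23 April 2004; 30 March 2004 is within that limit.
Step 7: 73 days after 30 March 2004 (when the reply brief is filed) is 11 June 2004; done 15 June 2004 — 4 days late.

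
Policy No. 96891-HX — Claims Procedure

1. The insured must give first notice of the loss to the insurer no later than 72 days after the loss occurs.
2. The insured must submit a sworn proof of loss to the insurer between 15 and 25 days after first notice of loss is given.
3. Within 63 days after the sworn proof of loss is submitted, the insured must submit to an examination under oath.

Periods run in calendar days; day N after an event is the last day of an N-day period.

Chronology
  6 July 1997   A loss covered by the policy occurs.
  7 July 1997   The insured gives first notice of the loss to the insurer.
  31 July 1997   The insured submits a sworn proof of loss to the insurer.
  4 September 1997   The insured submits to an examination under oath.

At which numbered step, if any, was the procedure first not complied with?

Step 1: 72 days after 6 July 1997 (when the loss occurs) is 16 September 1997; done 7 July 1997 — timely.
Step 2: the window is 15–25 days after 7 July 1997 (when first notice of loss is given), so 22 July 1997 through 1 August 1997; done 31 July 1997 — within the window.
Step 3: 63 days after 31 July 1997 (when the sworn proof of loss is submitted) is 2 October 1997; completed 4 September 1997, before the deadline.

None — every step was satisfied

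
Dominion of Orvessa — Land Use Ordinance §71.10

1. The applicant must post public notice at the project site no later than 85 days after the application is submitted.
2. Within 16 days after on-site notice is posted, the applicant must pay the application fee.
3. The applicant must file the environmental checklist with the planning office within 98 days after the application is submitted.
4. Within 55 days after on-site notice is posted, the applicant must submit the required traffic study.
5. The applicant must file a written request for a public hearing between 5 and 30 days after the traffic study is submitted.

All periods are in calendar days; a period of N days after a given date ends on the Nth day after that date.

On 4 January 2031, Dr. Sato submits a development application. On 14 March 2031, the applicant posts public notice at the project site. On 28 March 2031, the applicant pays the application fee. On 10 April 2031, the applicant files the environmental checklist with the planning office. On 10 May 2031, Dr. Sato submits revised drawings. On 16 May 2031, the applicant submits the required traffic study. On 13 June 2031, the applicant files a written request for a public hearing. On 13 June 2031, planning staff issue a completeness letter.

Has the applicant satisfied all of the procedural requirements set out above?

No

(1) due by 4 January 2031 + 85 days = 30 March 2031; done 14 March 2031 — timely.
(2) due by 14 March 2031 + 16 days = 30 March 2031; 28 March 2031 is within that limit.
(3) due by 4 January 2031 + 98 days = 12 April 2031; completed 10 April 2031, before the deadline.
(4) due by 14 March 2031 + 55 days = 8 May 2031; done 16 May 2031 — 8 days late.
The analysis stops there.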